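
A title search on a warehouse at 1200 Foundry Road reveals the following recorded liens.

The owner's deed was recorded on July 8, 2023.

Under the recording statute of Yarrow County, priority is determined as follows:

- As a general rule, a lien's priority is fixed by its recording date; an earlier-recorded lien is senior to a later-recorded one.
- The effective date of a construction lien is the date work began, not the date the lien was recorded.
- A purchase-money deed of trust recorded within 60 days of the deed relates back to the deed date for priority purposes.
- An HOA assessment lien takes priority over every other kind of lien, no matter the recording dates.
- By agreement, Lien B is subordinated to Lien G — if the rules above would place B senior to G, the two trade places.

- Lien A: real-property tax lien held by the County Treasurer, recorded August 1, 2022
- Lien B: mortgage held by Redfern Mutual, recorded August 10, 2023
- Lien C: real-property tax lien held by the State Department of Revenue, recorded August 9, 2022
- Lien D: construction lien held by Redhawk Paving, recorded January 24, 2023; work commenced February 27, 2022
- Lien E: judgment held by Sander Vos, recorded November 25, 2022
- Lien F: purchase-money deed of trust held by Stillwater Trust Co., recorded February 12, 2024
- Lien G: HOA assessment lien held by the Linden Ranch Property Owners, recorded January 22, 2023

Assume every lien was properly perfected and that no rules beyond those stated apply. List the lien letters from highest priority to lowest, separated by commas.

G, D, A, C, E, B, F

Effective dates after the stated exceptions: D's effective date is February 27, 2022, when work began; F was recorded 219 days after the deed — beyond 60 days — so no relation-back applies.
As an HOA assessment lien, G is senior to every other lien.
Among the remaining liens, by effective date: D (February 27, 2022), A (August 1, 2022), C (August 9, 2022), E (November 25, 2022), B (August 10, 2023), F (February 12, 2024).
Since B is not senior to G, the subordination leaves the order unchanged.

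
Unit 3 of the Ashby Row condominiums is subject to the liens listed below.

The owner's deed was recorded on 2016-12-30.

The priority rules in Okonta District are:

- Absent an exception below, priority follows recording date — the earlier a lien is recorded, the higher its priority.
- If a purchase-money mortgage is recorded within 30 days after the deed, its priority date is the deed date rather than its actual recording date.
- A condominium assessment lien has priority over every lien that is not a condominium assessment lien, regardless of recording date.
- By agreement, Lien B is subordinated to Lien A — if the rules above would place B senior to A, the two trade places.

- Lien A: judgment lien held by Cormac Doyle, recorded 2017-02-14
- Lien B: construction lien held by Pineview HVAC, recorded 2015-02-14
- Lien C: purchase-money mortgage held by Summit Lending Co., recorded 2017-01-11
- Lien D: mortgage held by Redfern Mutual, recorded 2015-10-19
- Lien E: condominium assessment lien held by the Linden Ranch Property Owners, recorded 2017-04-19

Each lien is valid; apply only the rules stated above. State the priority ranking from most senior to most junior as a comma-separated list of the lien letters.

E, A, D, C, B

Adjusting effective dates: C's effective date is the deed date, 2016-12-30.
E is a condominium assessment lien, so it outranks all other liens regardless of date.
The other liens, earliest effective date first: B (2015-02-14), D (2015-10-19), C (2016-12-30), A (2017-02-14).
The subordination applies — B was senior to A — so B and A swap.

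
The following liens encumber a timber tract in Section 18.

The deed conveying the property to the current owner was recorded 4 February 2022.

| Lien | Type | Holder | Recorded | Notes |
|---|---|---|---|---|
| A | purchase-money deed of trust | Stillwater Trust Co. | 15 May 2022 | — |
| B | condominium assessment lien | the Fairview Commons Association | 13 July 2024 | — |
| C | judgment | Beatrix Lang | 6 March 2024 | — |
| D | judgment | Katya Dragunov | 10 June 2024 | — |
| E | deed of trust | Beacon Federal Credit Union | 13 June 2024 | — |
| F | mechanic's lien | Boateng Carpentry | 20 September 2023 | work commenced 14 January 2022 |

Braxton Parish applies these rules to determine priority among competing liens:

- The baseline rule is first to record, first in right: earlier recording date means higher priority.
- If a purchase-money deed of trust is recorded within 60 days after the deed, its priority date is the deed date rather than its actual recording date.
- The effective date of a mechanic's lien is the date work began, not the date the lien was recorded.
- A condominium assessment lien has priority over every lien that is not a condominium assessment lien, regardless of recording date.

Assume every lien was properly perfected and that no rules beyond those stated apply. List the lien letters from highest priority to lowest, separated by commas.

Adjusting effective dates: A was recorded 100 days after the deed — beyond 60 days — so no relation-back applies; F relates back to 14 January 2022 (work commenced).
B, as a condominium assessment lien, has superpriority and ranks first.
Remaining liens by effective date: F (14 January 2022), A (15 May 2022), C (6 March 2024), D (10 June 2024), E (13 June 2024).

B, F, A, C, D, E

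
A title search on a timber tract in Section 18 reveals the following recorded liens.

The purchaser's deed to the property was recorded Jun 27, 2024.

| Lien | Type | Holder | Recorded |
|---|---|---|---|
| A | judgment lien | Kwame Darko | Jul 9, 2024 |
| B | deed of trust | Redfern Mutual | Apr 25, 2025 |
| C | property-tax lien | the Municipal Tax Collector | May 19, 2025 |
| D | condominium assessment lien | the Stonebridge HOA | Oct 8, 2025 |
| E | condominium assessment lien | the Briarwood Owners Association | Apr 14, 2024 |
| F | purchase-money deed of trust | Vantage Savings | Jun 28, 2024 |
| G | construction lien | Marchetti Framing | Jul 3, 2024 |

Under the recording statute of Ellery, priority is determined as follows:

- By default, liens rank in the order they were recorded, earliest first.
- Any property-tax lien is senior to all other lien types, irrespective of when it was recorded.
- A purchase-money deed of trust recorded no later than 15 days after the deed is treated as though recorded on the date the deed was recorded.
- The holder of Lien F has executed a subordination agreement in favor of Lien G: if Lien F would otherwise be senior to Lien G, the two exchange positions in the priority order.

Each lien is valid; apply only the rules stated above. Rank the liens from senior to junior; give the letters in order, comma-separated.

C, E, G, F, A, B, D

Effective dates after the stated exceptions: F was recorded within the 15-day window, so its effective date is the deed date Jun 27, 2024.
C is a property-tax lien, so it outranks all other liens regardless of date.
Remaining liens by effective date: E (Apr 14, 2024), F (Jun 27, 2024), G (Jul 3, 2024), A (Jul 9, 2024), B (Apr 25, 2025), D (Oct 8, 2025).
F is senior to G before the subordination, so the two trade places.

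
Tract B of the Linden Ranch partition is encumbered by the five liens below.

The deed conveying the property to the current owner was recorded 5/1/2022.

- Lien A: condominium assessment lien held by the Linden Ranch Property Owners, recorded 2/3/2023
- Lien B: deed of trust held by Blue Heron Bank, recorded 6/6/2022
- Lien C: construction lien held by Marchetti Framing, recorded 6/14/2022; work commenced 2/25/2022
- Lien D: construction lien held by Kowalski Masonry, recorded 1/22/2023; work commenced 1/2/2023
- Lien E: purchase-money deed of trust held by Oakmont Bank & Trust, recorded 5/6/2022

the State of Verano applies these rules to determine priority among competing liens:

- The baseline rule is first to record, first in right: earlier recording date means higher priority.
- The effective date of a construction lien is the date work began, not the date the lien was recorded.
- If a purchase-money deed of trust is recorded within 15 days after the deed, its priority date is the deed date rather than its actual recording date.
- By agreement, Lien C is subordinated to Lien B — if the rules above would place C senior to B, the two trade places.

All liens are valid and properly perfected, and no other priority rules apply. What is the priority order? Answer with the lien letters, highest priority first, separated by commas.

Adjusting effective dates: C relates back to 2/25/2022 (work commenced); D is treated as recorded 1/2/2023, the work-commencement date; E's effective date is the deed date, 5/1/2022.
By effective date: C (2/25/2022), E (5/1/2022), B (6/6/2022), D (1/2/2023), A (2/3/2023).
The subordination applies — C was senior to B — so C and B swap.

B, E, C, D, A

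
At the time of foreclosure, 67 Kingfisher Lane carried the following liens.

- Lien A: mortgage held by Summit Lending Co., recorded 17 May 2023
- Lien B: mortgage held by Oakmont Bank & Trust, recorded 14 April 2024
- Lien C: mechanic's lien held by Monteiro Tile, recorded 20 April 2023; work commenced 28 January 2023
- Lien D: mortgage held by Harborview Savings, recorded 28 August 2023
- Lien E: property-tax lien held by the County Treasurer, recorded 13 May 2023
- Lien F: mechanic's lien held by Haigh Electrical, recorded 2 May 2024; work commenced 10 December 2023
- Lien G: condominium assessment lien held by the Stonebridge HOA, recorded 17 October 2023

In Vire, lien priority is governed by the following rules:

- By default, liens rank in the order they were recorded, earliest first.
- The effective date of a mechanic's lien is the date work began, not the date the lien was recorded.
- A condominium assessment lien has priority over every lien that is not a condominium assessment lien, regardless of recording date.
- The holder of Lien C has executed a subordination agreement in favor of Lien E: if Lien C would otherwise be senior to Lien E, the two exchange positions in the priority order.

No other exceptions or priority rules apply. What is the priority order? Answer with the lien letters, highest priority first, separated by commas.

G, E, C, A, D, F, B

First, effective dates: C's effective date is 28 January 2023, when work began; F relates back to 10 December 2023 (work commenced).
G is a condominium assessment lien, so it outranks all other liens regardless of date.
The other liens, earliest effective date first: C (28 January 2023), E (13 May 2023), A (17 May 2023), D (28 August 2023), F (10 December 2023), B (14 April 2024).
C is senior to E before the subordination, so the two trade places.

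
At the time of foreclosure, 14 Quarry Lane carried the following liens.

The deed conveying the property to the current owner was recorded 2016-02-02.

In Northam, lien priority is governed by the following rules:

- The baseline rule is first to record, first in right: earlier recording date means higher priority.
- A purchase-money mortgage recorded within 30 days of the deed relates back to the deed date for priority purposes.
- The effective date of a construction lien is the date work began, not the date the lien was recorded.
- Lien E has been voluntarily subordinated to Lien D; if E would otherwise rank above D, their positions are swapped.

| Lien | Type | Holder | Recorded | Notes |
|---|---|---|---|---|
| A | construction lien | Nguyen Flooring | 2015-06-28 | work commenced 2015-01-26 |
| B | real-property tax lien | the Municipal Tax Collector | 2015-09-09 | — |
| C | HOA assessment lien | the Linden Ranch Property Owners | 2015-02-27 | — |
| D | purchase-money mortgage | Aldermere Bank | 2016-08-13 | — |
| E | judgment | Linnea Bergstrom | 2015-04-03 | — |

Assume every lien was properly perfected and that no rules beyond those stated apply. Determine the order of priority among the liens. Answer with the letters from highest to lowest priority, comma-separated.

First, effective dates: A's effective date is 2015-01-26, when work began; D was recorded 193 days after the deed — beyond 30 days — so no relation-back applies.
Sorted by effective date: A (2015-01-26), C (2015-02-27), E (2015-04-03), B (2015-09-09), D (2016-08-13).
The subordination applies — E was senior to D — so E and D swap.

A, C, D, B, E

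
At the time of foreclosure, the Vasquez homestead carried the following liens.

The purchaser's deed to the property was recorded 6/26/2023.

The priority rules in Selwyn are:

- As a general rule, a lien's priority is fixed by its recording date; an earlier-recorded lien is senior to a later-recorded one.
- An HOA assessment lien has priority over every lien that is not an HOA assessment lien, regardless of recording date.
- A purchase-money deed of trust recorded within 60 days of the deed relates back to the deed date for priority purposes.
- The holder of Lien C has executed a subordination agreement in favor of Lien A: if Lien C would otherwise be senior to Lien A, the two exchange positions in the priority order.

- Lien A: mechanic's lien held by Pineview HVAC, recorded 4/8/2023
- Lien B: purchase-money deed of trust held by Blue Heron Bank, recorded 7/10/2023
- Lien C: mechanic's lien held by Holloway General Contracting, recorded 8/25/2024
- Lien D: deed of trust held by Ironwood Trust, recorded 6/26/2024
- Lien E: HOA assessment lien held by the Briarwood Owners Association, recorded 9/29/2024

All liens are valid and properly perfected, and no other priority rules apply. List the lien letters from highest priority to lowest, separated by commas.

E, A, B, D, C

Adjusting effective dates: B was recorded within the 60-day window, so its effective date is the deed date 6/26/2023.
E is an HOA assessment lien and takes priority over every other lien.
Ordering the rest by effective date: A (4/8/2023), B (6/26/2023), D (6/26/2024), C (8/25/2024).
C is already junior to A, so the subordination agreement changes nothing.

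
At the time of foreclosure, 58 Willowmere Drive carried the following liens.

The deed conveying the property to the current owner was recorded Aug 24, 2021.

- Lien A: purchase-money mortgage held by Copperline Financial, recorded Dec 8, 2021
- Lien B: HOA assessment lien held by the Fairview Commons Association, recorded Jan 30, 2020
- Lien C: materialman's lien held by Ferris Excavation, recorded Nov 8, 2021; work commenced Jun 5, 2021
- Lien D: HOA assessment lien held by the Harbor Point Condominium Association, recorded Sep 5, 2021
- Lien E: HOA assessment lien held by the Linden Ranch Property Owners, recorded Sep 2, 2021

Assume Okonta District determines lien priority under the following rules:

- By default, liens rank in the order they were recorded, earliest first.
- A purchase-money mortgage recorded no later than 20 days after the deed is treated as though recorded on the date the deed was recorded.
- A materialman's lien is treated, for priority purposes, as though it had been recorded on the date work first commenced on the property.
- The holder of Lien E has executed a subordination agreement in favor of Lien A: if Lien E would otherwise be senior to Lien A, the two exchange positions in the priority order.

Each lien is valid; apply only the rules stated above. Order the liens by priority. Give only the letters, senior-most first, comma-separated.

Effective dates after the stated exceptions: A was recorded 106 days after the deed, outside the 20-day window, so it keeps its recording date; C's effective date is Jun 5, 2021, when work began.
By effective date: B (Jan 30, 2020), C (Jun 5, 2021), E (Sep 2, 2021), D (Sep 5, 2021), A (Dec 8, 2021).
E is senior to A before the subordination, so the two trade places.

B, C, A, D, E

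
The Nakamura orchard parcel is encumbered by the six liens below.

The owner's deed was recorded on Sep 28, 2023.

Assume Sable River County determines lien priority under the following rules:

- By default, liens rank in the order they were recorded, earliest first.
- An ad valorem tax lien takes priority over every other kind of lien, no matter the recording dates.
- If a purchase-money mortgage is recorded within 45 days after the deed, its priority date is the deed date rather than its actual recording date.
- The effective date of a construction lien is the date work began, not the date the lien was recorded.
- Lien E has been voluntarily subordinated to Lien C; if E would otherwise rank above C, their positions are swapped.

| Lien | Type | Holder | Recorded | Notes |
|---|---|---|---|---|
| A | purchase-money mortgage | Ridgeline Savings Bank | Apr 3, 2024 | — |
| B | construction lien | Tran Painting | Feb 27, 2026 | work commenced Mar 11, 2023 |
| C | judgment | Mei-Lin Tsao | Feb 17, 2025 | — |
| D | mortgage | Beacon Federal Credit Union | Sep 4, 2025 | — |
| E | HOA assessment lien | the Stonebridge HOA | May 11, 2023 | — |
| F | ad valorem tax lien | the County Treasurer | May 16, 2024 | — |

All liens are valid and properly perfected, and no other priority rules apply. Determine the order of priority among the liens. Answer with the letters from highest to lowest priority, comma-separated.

F, B, C, A, E, D

Effective dates after the stated exceptions: A missed the 45-day window (188 days after the deed), so its recording date stands; B's effective date is Mar 11, 2023, when work began.
F is an ad valorem tax lien and takes priority over every other lien.
Among the remaining liens, by effective date: B (Mar 11, 2023), E (May 11, 2023), A (Apr 3, 2024), C (Feb 17, 2025), D (Sep 4, 2025).
The subordination applies — E was senior to C — so E and C swap.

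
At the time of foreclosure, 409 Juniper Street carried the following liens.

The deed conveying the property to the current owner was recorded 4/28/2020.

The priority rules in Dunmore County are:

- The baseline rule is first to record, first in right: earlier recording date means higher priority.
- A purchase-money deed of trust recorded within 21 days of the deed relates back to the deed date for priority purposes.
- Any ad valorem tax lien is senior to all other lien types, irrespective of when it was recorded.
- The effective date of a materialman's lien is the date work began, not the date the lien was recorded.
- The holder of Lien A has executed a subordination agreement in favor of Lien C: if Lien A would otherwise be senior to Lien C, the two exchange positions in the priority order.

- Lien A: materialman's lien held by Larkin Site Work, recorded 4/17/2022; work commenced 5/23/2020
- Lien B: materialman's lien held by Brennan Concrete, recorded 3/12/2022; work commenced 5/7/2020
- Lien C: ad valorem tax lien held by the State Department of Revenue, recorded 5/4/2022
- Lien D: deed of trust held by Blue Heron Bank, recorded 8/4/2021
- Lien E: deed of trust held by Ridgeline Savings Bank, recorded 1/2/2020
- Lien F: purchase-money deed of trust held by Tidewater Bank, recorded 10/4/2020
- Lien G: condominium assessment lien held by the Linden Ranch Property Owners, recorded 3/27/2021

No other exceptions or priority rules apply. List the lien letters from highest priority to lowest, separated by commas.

C, E, B, A, F, G, D

Effective dates: A is treated as recorded 5/23/2020, the work-commencement date; B's effective date is 5/7/2020, when work began; F missed the 21-day window (159 days after the deed), so its recording date stands.
C, as an ad valorem tax lien, has superpriority and ranks first.
Remaining liens by effective date: E (1/2/2020), B (5/7/2020), A (5/23/2020), F (10/4/2020), G (3/27/2021), D (8/4/2021).
A is already junior to C, so the subordination agreement changes nothing.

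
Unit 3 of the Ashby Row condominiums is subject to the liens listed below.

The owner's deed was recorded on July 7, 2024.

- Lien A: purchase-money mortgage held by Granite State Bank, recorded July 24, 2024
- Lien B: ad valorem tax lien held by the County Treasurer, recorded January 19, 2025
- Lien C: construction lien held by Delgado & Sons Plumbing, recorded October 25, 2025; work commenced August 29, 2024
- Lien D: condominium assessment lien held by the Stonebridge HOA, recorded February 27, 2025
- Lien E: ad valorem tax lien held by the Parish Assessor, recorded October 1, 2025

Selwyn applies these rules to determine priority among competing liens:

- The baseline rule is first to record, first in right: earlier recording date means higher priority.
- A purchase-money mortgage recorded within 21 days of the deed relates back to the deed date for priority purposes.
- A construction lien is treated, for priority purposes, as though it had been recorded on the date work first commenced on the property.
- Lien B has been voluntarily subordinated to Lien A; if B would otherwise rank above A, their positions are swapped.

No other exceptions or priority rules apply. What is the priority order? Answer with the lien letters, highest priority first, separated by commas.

Effective dates: A's effective date is the deed date, July 7, 2024; C is treated as recorded August 29, 2024, the work-commencement date.
Ordering by effective date: A (July 7, 2024), C (August 29, 2024), B (January 19, 2025), D (February 27, 2025), E (October 1, 2025).
B is already junior to A, so the subordination agreement changes nothing.

A, C, B, D, E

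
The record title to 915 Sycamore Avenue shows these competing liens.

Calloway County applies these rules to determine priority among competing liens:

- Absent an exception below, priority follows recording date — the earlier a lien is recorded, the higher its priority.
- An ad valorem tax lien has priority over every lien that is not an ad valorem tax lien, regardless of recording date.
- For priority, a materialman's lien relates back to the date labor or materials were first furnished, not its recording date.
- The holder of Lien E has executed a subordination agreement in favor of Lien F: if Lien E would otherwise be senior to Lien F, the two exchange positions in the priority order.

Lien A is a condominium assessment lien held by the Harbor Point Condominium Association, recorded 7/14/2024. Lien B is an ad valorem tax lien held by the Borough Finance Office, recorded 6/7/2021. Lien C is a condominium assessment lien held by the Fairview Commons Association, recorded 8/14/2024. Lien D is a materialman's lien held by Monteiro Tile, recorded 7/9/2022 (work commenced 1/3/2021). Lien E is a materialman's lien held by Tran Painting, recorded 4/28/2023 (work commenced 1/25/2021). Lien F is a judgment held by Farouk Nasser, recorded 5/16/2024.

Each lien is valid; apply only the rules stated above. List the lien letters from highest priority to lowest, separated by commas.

First, effective dates: D relates back to 1/3/2021 (work commenced); E relates back to 1/25/2021 (work commenced).
B is an ad valorem tax lien, so it outranks all other liens regardless of date.
Among the remaining liens, by effective date: D (1/3/2021), E (1/25/2021), F (5/16/2024), A (7/14/2024), C (8/14/2024).
E would otherwise be senior to F, so under the subordination agreement E and F exchange positions.

B, D, F, E, A, C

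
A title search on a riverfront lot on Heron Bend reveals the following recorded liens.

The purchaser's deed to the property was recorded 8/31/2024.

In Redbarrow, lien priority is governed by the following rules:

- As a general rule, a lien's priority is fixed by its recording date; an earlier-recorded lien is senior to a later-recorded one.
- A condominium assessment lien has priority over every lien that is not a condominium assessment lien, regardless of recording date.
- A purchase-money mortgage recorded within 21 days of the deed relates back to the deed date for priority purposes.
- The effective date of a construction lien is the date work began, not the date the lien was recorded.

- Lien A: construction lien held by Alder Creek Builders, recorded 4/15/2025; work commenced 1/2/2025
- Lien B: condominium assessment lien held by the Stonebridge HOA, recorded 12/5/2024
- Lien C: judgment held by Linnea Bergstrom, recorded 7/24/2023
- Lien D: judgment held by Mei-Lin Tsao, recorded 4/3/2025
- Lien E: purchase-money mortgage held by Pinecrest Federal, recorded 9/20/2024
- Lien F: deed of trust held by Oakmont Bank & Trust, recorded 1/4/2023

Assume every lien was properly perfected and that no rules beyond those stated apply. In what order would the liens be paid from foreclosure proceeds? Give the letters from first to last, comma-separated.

B, F, C, E, A, D

First, effective dates: A relates back to 1/2/2025 (work commenced); E relates back to the deed date 8/31/2024.
B is a condominium assessment lien, so it outranks all other liens regardless of date.
Among the remaining liens, by effective date: F (1/4/2023), C (7/24/2023), E (8/31/2024), A (1/2/2025), D (4/3/2025).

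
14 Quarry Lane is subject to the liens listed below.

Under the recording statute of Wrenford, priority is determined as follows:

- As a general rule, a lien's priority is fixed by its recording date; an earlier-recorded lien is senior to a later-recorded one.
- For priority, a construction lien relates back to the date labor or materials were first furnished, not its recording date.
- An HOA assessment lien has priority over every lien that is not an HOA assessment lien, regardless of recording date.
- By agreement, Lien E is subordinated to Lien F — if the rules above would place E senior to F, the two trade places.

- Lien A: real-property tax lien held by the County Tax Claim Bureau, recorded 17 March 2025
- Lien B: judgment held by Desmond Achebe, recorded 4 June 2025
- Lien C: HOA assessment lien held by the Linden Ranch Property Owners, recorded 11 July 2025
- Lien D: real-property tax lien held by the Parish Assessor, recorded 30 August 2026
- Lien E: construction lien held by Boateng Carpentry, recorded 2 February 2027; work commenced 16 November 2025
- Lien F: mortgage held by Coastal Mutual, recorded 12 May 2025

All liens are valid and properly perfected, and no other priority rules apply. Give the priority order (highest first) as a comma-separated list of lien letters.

First, effective dates: E is treated as recorded 16 November 2025, the work-commencement date.
As an HOA assessment lien, C is senior to every other lien.
Ordering the rest by effective date: A (17 March 2025), F (12 May 2025), B (4 June 2025), E (16 November 2025), D (30 August 2026).
E is already junior to F, so the subordination agreement changes nothing.

C, A, F, B, E, D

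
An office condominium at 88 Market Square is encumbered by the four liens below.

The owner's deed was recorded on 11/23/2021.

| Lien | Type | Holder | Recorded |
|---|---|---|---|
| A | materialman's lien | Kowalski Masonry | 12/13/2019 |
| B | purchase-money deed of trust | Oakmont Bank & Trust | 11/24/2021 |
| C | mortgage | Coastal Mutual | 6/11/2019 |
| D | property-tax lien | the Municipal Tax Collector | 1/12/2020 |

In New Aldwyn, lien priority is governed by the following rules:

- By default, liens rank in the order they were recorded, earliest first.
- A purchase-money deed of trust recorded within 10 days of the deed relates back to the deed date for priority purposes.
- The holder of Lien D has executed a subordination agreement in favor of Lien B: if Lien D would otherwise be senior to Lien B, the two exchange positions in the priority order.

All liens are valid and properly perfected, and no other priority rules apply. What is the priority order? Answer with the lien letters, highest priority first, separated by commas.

C, A, B, D

Effective dates: B was recorded within the 10-day window, so its effective date is the deed date 11/23/2021.
Sorted by effective date: C (6/11/2019), A (12/13/2019), D (1/12/2020), B (11/23/2021).
D would otherwise be senior to B, so under the subordination agreement D and B exchange positions.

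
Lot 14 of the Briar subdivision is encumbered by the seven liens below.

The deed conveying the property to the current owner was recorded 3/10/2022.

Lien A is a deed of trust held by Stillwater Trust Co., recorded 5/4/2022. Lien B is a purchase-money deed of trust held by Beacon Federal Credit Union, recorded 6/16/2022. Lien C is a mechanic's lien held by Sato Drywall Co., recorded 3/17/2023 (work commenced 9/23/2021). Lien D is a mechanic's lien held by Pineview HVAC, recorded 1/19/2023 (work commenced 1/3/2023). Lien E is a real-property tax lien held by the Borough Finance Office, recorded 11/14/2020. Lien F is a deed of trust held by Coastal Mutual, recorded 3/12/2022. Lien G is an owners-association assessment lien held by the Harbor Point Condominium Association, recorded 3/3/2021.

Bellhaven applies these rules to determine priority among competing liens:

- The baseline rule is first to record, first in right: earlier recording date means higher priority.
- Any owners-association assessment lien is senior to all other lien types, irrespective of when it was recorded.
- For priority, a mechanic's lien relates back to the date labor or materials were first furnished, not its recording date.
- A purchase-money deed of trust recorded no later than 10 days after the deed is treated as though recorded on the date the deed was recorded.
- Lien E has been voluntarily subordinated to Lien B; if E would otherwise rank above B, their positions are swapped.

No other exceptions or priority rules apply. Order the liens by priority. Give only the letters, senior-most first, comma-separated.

G, B, C, F, A, E, D

Effective dates: B was recorded 98 days after the deed — beyond 10 days — so no relation-back applies; C's effective date is 9/23/2021, when work began; D is treated as recorded 1/3/2023, the work-commencement date.
G is an owners-association assessment lien and takes priority over every other lien.
Remaining liens by effective date: E (11/14/2020), C (9/23/2021), F (3/12/2022), A (5/4/2022), B (6/16/2022), D (1/3/2023).
The subordination applies — E was senior to B — so E and B swap.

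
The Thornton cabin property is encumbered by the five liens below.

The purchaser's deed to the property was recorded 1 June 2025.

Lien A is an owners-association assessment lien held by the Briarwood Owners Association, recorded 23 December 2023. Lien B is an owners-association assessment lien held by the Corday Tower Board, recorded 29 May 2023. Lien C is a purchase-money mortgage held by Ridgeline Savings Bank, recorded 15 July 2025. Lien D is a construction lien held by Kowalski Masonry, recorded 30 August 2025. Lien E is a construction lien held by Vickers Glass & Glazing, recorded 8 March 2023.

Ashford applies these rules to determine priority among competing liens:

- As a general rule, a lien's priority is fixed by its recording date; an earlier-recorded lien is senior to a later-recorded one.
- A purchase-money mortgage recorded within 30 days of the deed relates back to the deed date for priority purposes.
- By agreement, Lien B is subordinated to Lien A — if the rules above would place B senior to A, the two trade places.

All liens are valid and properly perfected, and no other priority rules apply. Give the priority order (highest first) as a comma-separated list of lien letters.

E, A, B, C, D

Adjusting effective dates: C missed the 30-day window (44 days after the deed), so its recording date stands.
By effective date: E (8 March 2023), B (29 May 2023), A (23 December 2023), C (15 July 2025), D (30 August 2025).
B would otherwise be senior to A, so under the subordination agreement B and A exchange positions.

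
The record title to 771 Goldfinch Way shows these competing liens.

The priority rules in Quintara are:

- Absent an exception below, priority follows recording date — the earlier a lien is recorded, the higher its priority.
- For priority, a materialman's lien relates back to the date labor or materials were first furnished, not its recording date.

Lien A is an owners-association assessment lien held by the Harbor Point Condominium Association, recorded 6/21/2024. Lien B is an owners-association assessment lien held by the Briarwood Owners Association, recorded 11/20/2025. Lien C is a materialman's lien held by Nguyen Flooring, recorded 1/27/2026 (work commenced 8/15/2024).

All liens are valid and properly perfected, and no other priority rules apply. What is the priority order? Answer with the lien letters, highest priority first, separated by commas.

A, C, B

Adjusting effective dates: C's effective date is 8/15/2024, when work began.
Sorted by effective date: A (6/21/2024), C (8/15/2024), B (11/20/2025).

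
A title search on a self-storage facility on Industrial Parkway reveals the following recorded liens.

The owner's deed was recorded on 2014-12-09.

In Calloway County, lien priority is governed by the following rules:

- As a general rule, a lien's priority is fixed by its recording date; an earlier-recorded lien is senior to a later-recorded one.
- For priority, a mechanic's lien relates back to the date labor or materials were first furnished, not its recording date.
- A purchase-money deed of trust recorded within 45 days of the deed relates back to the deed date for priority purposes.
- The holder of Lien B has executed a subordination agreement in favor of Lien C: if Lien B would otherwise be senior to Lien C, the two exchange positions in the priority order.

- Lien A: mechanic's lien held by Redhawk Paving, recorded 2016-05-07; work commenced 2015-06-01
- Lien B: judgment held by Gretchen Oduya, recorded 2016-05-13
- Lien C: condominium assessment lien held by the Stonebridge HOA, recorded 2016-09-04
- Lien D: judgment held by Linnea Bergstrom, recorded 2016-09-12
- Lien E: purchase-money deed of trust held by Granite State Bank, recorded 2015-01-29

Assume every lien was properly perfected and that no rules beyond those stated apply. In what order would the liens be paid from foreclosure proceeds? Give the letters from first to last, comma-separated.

E, A, C, B, D

First, effective dates: A's effective date is 2015-06-01, when work began; E missed the 45-day window (51 days after the deed), so its recording date stands.
Sorted by effective date: E (2015-01-29), A (2015-06-01), B (2016-05-13), C (2016-09-04), D (2016-09-12).
Because B would otherwise rank above C, the subordination swaps them.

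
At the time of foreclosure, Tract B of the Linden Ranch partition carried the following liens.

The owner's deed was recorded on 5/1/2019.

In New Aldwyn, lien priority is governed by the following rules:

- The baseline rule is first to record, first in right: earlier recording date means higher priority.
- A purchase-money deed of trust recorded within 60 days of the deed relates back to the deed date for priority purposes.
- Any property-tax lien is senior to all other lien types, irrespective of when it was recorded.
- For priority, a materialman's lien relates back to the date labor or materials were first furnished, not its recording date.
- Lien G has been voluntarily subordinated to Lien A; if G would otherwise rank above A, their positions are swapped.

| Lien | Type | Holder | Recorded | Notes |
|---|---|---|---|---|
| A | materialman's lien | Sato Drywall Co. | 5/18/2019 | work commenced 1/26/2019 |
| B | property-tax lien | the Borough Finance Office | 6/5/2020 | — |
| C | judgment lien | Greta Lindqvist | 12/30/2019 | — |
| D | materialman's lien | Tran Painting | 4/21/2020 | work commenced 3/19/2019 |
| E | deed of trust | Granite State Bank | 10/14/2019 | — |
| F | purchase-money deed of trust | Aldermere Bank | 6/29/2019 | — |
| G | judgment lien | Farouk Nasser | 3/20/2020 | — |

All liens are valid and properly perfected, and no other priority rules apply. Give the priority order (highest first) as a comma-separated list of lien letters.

First, effective dates: A relates back to 1/26/2019 (work commenced); D relates back to 3/19/2019 (work commenced); F was recorded within the 60-day window, so its effective date is the deed date 5/1/2019.
B is a property-tax lien, so it outranks all other liens regardless of date.
Ordering the rest by effective date: A (1/26/2019), D (3/19/2019), F (5/1/2019), E (10/14/2019), C (12/30/2019), G (3/20/2020).
G is already junior to A, so the subordination agreement changes nothing.

B, A, D, F, E, C, G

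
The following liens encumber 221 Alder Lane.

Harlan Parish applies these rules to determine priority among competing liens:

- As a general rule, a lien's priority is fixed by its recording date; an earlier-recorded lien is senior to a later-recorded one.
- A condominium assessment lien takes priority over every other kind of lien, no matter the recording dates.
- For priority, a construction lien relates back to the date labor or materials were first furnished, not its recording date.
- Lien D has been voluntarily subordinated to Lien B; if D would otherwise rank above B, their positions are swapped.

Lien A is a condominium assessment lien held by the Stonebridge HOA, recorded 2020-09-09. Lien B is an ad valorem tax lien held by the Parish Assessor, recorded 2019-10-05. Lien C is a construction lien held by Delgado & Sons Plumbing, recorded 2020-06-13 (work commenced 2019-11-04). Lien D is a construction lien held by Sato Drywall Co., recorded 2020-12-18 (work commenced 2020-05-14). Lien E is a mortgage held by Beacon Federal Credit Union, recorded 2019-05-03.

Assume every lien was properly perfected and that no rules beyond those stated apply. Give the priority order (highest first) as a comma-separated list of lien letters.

A, E, B, C, D

Effective dates after the stated exceptions: C relates back to 2019-11-04 (work commenced); D is treated as recorded 2020-05-14, the work-commencement date.
A is a condominium assessment lien and takes priority over every other lien.
Remaining liens by effective date: E (2019-05-03), B (2019-10-05), C (2019-11-04), D (2020-05-14).
Since D is not senior to B, the subordination leaves the order unchanged.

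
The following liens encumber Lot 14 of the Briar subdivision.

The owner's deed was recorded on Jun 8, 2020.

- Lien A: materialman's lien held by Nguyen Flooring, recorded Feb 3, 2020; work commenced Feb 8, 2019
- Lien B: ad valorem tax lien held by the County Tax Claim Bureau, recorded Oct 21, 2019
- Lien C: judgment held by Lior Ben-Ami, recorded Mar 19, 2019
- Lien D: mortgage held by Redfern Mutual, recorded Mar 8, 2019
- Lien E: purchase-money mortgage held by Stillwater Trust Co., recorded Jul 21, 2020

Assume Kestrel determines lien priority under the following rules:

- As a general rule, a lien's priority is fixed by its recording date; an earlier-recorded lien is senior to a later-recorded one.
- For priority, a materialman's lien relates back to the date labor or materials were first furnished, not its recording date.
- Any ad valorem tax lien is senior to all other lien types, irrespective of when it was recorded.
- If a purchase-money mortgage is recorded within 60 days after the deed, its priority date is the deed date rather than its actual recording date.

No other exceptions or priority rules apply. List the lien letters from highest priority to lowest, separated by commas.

Adjusting effective dates: A's effective date is Feb 8, 2019, when work began; E's effective date is the deed date, Jun 8, 2020.
B is an ad valorem tax lien and takes priority over every other lien.
Ordering the rest by effective date: A (Feb 8, 2019), D (Mar 8, 2019), C (Mar 19, 2019), E (Jun 8, 2020).

B, A, D, C, E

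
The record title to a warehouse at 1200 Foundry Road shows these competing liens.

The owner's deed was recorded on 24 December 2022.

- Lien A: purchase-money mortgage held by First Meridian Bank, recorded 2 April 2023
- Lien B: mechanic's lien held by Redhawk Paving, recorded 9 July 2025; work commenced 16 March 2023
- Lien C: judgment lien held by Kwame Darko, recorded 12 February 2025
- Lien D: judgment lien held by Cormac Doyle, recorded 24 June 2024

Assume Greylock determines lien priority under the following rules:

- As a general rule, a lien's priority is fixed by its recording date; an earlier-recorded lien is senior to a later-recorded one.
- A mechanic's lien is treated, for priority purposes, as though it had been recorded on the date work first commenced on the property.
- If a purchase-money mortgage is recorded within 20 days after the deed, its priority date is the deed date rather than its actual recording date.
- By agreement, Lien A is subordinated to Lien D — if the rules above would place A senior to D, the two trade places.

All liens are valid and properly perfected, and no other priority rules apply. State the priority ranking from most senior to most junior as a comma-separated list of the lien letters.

B, D, A, C

First, effective dates: A missed the 20-day window (99 days after the deed), so its recording date stands; B is treated as recorded 16 March 2023, the work-commencement date.
Sorted by effective date: B (16 March 2023), A (2 April 2023), D (24 June 2024), C (12 February 2025).
The subordination applies — A was senior to D — so A and D swap.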